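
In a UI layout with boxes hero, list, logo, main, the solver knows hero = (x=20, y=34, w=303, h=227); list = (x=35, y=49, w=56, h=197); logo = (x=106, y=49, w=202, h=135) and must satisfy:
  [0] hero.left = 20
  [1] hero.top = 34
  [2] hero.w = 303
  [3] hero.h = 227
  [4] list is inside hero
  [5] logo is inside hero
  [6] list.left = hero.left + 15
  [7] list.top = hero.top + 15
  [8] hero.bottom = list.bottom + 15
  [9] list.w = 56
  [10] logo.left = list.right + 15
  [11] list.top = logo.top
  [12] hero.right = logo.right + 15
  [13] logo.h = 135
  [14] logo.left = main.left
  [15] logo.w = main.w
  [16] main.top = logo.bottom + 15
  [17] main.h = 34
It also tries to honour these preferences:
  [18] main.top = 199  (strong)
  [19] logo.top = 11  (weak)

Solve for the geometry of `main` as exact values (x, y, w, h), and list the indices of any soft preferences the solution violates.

main = (x=106, y=199, w=202, h=34)
violated soft preferences: 19

1. main.x = 106  [logo.left = main.left]
2. main.w = 202  [logo.w = main.w]
3. main.y = 199  [main.top = logo.bottom + 15]
4. main.h = 34  [main.h = 34]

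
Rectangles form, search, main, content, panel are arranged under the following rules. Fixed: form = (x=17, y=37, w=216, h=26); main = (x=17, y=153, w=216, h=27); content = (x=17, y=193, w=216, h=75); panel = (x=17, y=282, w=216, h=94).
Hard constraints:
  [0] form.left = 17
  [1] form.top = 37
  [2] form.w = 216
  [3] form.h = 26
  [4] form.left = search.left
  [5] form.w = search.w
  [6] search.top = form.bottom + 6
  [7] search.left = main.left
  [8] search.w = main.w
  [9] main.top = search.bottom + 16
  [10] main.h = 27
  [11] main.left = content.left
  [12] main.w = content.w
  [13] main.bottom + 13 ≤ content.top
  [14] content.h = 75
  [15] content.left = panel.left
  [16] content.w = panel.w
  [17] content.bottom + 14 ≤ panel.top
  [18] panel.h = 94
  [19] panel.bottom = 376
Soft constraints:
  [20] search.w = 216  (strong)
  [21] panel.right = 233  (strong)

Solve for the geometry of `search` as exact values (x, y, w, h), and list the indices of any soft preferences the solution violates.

search = (x=17, y=69, w=216, h=68)
violated soft preferences: none

1. search.x = 17  [form.left = search.left]
2. search.w = 216  [form.w = search.w]
3. search.y = 69  [search.top = form.bottom + 6]
4. search.h = 68  [main.top = search.bottom + 16]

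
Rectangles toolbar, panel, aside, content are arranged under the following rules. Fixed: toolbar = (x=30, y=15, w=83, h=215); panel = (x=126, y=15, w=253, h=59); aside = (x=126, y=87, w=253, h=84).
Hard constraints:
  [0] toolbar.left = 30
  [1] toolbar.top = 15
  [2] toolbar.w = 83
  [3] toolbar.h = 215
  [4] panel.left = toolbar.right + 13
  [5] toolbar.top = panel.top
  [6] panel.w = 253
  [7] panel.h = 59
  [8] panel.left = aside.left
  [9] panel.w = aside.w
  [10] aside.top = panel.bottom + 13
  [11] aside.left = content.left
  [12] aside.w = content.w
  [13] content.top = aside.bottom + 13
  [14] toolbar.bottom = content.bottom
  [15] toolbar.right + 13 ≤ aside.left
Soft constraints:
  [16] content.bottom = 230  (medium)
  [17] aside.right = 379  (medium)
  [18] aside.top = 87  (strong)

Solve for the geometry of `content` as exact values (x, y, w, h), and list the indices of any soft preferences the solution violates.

content = (x=126, y=184, w=253, h=46)
violated soft preferences: none

1. content.x = 126  [aside.left = content.left]
2. content.w = 253  [aside.w = content.w]
3. content.y = 184  [content.top = aside.bottom + 13]
4. content.h = 46  [toolbar.bottom = content.bottom]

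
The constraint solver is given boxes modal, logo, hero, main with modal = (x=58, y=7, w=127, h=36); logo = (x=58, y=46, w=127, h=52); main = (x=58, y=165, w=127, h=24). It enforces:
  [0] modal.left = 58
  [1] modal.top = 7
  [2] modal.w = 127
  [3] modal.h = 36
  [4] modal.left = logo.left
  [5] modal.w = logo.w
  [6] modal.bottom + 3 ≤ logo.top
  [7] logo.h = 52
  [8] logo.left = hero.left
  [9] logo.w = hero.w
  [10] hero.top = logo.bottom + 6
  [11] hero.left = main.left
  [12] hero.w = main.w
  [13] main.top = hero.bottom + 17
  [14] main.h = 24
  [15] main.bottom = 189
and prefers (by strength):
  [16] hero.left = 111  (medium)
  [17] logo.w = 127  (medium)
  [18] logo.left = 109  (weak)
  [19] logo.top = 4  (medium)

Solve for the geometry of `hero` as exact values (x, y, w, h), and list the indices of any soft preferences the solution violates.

hero = (x=58, y=104, w=127, h=44)
violated soft preferences: 16, 18, 19

1. hero.x = 58  [logo.left = hero.left]
2. hero.w = 127  [logo.w = hero.w]
3. hero.y = 104  [hero.top = logo.bottom + 6]
4. hero.h = 44  [main.top = hero.bottom + 17]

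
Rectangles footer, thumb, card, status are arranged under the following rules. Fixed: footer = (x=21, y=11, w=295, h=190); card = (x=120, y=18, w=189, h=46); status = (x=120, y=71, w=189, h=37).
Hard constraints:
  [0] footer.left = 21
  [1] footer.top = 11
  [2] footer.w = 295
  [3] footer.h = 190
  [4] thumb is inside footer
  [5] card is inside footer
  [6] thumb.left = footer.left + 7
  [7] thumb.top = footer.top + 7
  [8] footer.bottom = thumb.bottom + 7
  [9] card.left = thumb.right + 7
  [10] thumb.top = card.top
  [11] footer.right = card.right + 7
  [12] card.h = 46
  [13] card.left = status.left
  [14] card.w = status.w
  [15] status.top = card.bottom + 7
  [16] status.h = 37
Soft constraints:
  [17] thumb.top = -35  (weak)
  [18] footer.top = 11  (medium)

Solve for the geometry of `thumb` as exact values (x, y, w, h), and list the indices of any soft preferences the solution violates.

1. thumb.x = 28  [thumb.left = footer.left + 7]
2. thumb.y = 18  [thumb.top = footer.top + 7]
3. thumb.h = 176  [footer.bottom = thumb.bottom + 7]
4. thumb.w = 85  [card.left = thumb.right + 7]

thumb = (x=28, y=18, w=85, h=176)
violated soft preferences: 17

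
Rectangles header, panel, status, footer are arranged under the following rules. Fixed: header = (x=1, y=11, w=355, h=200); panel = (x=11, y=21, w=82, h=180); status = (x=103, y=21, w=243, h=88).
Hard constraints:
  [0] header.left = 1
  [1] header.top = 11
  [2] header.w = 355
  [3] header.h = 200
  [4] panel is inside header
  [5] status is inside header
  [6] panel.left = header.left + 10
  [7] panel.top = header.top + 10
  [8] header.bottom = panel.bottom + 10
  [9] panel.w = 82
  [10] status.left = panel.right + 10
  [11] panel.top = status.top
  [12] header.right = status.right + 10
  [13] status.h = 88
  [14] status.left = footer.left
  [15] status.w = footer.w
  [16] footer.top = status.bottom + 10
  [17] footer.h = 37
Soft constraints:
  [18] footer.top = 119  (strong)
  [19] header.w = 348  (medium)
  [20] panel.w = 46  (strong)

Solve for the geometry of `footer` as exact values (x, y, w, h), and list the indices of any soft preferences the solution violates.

1. footer.x = 103  [status.left = footer.left]
2. footer.w = 243  [status.w = footer.w]
3. footer.y = 119  [footer.top = status.bottom + 10]
4. footer.h = 37  [footer.h = 37]

footer = (x=103, y=119, w=243, h=37)
violated soft preferences: 19, 20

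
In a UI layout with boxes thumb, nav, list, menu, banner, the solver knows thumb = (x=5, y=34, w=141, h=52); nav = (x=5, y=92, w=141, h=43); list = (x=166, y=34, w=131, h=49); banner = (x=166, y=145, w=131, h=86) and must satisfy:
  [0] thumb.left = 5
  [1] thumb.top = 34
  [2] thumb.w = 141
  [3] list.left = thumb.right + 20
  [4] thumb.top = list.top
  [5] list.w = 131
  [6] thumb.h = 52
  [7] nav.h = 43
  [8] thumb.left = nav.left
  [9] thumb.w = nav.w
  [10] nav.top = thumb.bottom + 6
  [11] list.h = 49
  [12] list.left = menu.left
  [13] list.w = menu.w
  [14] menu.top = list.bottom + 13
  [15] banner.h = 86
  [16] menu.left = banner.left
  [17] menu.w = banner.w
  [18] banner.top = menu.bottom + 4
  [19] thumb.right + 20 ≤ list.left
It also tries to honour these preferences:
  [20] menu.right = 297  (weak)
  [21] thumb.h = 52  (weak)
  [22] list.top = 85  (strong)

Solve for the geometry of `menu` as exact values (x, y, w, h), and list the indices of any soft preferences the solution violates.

menu = (x=166, y=96, w=131, h=45)
violated soft preferences: 22

1. menu.x = 166  [list.left = menu.left]
2. menu.w = 131  [list.w = menu.w]
3. menu.y = 96  [menu.top = list.bottom + 13]
4. menu.h = 45  [banner.top = menu.bottom + 4]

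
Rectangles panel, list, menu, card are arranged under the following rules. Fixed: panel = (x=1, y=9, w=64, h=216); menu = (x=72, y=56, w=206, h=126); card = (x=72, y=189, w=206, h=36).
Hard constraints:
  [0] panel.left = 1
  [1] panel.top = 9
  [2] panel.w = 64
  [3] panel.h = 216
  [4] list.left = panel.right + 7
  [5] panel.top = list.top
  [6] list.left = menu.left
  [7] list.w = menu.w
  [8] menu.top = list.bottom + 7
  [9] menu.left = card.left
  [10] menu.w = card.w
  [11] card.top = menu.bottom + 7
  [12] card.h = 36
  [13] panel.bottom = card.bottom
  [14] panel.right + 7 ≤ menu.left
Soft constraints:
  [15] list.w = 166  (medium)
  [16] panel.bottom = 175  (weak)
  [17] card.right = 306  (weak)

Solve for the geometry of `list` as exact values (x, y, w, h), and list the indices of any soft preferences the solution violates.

1. list.x = 72  [list.left = panel.right + 7]
2. list.y = 9  [panel.top = list.top]
3. list.w = 206  [list.w = menu.w]
4. list.h = 40  [menu.top = list.bottom + 7]

list = (x=72, y=9, w=206, h=40)
violated soft preferences: 15, 16, 17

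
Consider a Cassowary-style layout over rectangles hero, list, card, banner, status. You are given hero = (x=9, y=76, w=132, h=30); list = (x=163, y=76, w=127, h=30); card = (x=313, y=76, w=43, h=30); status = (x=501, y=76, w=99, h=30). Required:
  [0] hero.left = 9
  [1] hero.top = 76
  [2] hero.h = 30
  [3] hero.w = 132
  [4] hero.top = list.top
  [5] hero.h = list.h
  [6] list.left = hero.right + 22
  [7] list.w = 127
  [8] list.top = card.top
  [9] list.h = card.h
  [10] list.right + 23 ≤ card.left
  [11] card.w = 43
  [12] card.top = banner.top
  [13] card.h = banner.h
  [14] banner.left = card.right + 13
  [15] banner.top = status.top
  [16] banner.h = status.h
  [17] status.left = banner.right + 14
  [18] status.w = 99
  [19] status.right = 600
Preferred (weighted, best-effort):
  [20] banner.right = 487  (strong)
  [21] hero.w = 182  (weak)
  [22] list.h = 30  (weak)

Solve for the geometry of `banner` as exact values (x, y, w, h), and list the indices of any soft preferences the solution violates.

1. banner.y = 76  [card.top = banner.top]
2. banner.h = 30  [card.h = banner.h]
3. banner.x = 369  [banner.left = card.right + 13]
4. banner.w = 118  [status.left = banner.right + 14]

banner = (x=369, y=76, w=118, h=30)
violated soft preferences: 21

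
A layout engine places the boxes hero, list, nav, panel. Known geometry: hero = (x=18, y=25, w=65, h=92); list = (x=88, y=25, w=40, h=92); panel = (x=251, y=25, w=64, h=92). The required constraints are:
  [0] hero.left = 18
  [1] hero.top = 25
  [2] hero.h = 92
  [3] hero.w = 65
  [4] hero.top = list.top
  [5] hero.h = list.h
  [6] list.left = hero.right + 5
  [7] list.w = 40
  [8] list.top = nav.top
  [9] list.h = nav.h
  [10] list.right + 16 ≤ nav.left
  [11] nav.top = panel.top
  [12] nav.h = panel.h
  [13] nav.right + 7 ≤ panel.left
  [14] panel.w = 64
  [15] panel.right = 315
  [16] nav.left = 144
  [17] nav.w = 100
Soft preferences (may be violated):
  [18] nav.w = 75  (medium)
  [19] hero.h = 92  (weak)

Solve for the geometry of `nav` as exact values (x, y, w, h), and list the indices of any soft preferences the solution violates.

1. nav.y = 25  [list.top = nav.top]
2. nav.h = 92  [list.h = nav.h]
3. nav.x = 144  [nav.left = 144]
4. nav.w = 100  [nav.w = 100]

nav = (x=144, y=25, w=100, h=92)
violated soft preferences: 18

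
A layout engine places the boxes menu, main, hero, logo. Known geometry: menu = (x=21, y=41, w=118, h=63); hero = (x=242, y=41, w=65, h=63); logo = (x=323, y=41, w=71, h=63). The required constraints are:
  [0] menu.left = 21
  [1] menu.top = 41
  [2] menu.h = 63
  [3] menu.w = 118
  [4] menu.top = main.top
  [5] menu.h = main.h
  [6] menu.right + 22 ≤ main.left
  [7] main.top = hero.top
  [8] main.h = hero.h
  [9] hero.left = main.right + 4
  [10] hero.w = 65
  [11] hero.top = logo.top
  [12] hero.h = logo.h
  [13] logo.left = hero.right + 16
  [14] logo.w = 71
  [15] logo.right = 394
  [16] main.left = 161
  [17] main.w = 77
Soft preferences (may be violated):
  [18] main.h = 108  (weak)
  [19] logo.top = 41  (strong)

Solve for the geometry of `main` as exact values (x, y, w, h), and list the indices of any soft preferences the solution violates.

main = (x=161, y=41, w=77, h=63)
violated soft preferences: 18

1. main.y = 41  [menu.top = main.top]
2. main.h = 63  [menu.h = main.h]
3. main.x = 161  [main.left = 161]
4. main.w = 77  [main.w = 77]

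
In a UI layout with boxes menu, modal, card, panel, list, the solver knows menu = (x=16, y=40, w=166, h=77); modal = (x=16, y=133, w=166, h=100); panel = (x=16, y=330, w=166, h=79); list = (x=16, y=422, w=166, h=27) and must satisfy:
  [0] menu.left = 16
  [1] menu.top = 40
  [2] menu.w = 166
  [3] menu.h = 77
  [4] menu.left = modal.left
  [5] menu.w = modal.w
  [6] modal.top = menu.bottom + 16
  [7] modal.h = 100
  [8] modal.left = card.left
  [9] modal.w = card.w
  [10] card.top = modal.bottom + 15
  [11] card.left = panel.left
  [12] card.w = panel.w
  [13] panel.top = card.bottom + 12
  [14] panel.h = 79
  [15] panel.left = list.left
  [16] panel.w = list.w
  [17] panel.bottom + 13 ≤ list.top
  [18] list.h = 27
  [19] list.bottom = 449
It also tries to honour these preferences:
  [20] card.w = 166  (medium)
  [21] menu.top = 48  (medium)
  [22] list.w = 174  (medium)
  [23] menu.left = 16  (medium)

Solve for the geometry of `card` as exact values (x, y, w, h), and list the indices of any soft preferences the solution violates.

1. card.x = 16  [modal.left = card.left]
2. card.w = 166  [modal.w = card.w]
3. card.y = 248  [card.top = modal.bottom + 15]
4. card.h = 70  [panel.top = card.bottom + 12]

card = (x=16, y=248, w=166, h=70)
violated soft preferences: 21, 22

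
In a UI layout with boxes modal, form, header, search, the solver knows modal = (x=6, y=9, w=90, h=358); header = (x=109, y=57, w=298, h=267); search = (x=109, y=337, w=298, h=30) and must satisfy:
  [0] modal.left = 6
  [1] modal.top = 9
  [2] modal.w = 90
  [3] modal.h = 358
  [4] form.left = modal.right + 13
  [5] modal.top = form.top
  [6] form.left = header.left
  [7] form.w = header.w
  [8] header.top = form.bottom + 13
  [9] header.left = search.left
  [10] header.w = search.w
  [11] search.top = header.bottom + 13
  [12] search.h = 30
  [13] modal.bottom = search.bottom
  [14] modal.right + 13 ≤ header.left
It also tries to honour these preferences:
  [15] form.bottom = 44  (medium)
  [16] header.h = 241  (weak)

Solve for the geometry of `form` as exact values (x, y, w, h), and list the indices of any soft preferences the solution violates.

form = (x=109, y=9, w=298, h=35)
violated soft preferences: 16

1. form.x = 109  [form.left = modal.right + 13]
2. form.y = 9  [modal.top = form.top]
3. form.w = 298  [form.w = header.w]
4. form.h = 35  [header.top = form.bottom + 13]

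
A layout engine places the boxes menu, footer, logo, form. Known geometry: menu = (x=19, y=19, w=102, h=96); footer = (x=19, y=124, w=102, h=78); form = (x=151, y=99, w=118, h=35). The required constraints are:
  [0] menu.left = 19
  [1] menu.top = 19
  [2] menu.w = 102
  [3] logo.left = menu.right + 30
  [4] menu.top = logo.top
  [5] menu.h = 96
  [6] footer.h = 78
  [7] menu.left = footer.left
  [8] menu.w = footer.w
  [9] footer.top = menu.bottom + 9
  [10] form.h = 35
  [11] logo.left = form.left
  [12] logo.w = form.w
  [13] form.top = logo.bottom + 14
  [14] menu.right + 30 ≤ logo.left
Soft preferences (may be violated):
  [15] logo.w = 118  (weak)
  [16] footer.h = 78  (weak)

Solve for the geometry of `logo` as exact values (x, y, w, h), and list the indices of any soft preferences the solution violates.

logo = (x=151, y=19, w=118, h=66)
violated soft preferences: none

1. logo.x = 151  [logo.left = menu.right + 30]
2. logo.y = 19  [menu.top = logo.top]
3. logo.w = 118  [logo.w = form.w]
4. logo.h = 66  [form.top = logo.bottom + 14]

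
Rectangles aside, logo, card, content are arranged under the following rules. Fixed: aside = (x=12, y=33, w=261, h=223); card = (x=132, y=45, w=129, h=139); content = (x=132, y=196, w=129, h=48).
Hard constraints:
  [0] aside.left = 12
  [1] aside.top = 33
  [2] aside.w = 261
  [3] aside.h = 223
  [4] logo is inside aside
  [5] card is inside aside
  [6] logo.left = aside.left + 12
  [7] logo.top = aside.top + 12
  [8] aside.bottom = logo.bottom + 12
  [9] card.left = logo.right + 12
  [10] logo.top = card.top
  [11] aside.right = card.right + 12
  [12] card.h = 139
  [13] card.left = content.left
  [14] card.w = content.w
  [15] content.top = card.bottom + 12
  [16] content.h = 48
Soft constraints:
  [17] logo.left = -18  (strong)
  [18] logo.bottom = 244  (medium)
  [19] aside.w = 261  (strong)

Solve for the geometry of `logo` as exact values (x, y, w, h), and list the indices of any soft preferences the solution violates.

1. logo.x = 24  [logo.left = aside.left + 12]
2. logo.y = 45  [logo.top = aside.top + 12]
3. logo.h = 199  [aside.bottom = logo.bottom + 12]
4. logo.w = 96  [card.left = logo.right + 12]

logo = (x=24, y=45, w=96, h=199)
violated soft preferences: 17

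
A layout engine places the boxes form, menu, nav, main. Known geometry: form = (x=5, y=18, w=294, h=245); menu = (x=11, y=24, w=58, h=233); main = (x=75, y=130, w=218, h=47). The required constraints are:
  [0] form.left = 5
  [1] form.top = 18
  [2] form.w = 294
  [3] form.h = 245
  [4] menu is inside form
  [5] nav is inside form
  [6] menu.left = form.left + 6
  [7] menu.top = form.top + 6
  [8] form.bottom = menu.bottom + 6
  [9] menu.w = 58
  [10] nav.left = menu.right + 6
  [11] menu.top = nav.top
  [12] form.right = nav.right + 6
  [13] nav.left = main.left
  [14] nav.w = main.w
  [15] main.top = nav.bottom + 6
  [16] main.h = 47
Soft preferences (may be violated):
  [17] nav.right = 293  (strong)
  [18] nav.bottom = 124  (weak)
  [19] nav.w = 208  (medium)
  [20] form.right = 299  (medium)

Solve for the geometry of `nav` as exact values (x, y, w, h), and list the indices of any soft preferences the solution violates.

1. nav.x = 75  [nav.left = menu.right + 6]
2. nav.y = 24  [menu.top = nav.top]
3. nav.w = 218  [form.right = nav.right + 6]
4. nav.h = 100  [main.top = nav.bottom + 6]

nav = (x=75, y=24, w=218, h=100)
violated soft preferences: 19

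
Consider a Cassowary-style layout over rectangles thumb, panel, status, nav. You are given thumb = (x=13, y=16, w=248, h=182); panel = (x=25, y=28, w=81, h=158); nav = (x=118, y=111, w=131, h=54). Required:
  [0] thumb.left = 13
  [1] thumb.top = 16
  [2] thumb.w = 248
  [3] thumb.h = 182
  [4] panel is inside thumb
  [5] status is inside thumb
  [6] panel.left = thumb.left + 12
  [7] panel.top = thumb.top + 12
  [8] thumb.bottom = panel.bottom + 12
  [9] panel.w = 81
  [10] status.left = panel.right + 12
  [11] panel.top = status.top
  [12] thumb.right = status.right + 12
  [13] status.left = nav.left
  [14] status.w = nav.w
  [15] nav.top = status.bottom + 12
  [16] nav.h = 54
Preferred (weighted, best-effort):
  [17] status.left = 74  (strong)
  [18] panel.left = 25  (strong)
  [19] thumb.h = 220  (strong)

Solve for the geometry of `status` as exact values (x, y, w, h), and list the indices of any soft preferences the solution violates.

status = (x=118, y=28, w=131, h=71)
violated soft preferences: 17, 19

1. status.x = 118  [status.left = panel.right + 12]
2. status.y = 28  [panel.top = status.top]
3. status.w = 131  [thumb.right = status.right + 12]
4. status.h = 71  [nav.top = status.bottom + 12]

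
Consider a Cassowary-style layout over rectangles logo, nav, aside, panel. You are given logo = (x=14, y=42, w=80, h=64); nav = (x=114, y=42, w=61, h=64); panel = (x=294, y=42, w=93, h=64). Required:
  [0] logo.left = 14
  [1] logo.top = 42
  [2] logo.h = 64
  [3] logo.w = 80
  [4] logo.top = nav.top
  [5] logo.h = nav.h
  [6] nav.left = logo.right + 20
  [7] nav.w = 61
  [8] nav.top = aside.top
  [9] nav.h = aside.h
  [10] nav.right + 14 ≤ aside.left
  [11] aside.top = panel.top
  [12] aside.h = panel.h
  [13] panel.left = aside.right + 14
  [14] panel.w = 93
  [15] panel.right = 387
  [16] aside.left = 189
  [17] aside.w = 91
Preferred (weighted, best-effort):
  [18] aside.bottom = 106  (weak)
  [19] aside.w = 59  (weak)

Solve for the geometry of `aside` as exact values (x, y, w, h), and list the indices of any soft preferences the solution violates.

aside = (x=189, y=42, w=91, h=64)
violated soft preferences: 19

1. aside.y = 42  [nav.top = aside.top]
2. aside.h = 64  [nav.h = aside.h]
3. aside.x = 189  [aside.left = 189]
4. aside.w = 91  [aside.w = 91]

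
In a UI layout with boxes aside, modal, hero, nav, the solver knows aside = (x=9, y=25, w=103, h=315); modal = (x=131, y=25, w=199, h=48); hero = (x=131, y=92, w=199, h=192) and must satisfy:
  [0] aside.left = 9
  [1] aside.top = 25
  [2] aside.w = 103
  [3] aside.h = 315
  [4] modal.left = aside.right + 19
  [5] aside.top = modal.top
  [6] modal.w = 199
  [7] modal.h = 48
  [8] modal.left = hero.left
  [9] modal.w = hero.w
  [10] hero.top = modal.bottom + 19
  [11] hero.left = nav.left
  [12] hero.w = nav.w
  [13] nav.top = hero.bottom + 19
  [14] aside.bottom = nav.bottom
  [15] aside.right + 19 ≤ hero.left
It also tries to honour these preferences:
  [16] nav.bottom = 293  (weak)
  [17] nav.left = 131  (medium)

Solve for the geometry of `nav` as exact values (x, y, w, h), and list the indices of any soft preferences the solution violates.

1. nav.x = 131  [hero.left = nav.left]
2. nav.w = 199  [hero.w = nav.w]
3. nav.y = 303  [nav.top = hero.bottom + 19]
4. nav.h = 37  [aside.bottom = nav.bottom]

nav = (x=131, y=303, w=199, h=37)
violated soft preferences: 16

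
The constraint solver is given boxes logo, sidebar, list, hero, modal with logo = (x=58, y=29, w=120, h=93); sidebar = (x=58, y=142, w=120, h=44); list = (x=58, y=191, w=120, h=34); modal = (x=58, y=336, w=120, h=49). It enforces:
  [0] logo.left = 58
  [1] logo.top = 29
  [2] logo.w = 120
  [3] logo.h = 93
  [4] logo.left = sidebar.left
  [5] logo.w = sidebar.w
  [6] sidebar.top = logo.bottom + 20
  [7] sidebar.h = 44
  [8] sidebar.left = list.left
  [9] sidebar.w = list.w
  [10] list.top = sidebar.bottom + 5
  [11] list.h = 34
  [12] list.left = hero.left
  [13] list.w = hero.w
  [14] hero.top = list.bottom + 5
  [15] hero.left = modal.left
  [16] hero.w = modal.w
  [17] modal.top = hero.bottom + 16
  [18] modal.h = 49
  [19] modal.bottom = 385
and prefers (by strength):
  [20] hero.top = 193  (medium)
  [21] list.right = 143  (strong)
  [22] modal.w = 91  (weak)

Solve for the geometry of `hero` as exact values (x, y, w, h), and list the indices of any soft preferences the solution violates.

1. hero.x = 58  [list.left = hero.left]
2. hero.w = 120  [list.w = hero.w]
3. hero.y = 230  [hero.top = list.bottom + 5]
4. hero.h = 90  [modal.top = hero.bottom + 16]

hero = (x=58, y=230, w=120, h=90)
violated soft preferences: 20, 21, 22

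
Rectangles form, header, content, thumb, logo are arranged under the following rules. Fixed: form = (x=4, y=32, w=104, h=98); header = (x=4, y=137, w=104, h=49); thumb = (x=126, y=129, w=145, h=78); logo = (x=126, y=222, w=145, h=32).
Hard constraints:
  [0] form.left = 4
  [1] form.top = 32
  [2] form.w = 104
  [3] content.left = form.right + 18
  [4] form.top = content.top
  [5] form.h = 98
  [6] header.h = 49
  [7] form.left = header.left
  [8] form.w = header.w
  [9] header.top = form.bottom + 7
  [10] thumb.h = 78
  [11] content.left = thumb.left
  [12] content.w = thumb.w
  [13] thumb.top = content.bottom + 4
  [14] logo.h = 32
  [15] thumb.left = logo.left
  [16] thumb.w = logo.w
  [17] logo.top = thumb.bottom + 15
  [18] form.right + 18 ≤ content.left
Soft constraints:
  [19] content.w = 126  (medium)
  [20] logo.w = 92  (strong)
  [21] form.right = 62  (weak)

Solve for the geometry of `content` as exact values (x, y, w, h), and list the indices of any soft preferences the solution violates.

1. content.x = 126  [content.left = form.right + 18]
2. content.y = 32  [form.top = content.top]
3. content.w = 145  [content.w = thumb.w]
4. content.h = 93  [thumb.top = content.bottom + 4]

content = (x=126, y=32, w=145, h=93)
violated soft preferences: 19, 20, 21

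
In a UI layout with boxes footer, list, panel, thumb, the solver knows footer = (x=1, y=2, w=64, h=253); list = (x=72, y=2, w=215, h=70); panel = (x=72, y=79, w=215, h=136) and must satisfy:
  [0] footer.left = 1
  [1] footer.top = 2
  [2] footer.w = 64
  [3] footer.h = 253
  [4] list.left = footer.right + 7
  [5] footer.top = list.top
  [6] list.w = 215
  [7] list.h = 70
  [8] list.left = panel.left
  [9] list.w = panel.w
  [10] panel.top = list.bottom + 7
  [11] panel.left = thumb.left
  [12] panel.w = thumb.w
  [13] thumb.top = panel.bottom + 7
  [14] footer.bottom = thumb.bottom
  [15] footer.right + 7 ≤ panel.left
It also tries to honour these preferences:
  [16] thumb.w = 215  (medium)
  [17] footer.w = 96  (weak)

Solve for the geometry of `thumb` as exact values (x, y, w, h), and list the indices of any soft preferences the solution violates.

thumb = (x=72, y=222, w=215, h=33)
violated soft preferences: 17

1. thumb.x = 72  [panel.left = thumb.left]
2. thumb.w = 215  [panel.w = thumb.w]
3. thumb.y = 222  [thumb.top = panel.bottom + 7]
4. thumb.h = 33  [footer.bottom = thumb.bottom]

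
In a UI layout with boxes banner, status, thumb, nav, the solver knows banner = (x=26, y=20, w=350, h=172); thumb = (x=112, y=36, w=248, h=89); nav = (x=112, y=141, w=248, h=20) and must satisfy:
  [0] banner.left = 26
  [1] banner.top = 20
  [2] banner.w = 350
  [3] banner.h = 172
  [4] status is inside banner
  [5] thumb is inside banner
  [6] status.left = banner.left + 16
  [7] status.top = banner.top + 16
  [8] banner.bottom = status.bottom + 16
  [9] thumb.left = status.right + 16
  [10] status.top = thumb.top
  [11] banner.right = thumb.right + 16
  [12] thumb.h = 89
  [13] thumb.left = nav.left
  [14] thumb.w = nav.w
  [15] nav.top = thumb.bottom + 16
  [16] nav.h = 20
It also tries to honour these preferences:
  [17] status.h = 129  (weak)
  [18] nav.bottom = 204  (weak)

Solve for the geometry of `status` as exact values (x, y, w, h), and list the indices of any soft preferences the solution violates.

status = (x=42, y=36, w=54, h=140)
violated soft preferences: 17, 18

1. status.x = 42  [status.left = banner.left + 16]
2. status.y = 36  [status.top = banner.top + 16]
3. status.h = 140  [banner.bottom = status.bottom + 16]
4. status.w = 54  [thumb.left = status.right + 16]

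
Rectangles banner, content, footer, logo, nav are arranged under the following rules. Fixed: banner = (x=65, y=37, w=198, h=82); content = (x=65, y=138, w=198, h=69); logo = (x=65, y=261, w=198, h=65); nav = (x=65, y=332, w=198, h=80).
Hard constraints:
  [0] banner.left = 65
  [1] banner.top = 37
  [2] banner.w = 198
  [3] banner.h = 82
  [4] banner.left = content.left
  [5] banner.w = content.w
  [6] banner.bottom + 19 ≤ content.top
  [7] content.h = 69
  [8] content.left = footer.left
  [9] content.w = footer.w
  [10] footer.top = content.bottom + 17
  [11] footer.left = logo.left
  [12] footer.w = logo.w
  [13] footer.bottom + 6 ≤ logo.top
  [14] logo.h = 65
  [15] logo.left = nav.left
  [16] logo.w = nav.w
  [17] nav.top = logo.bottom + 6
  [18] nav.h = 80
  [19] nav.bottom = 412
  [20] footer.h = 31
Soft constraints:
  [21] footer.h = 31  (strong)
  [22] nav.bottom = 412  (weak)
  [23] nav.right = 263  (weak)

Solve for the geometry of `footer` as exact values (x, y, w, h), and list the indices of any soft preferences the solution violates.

1. footer.x = 65  [content.left = footer.left]
2. footer.w = 198  [content.w = footer.w]
3. footer.y = 224  [footer.top = content.bottom + 17]
4. footer.h = 31  [footer.h = 31]

footer = (x=65, y=224, w=198, h=31)
violated soft preferences: none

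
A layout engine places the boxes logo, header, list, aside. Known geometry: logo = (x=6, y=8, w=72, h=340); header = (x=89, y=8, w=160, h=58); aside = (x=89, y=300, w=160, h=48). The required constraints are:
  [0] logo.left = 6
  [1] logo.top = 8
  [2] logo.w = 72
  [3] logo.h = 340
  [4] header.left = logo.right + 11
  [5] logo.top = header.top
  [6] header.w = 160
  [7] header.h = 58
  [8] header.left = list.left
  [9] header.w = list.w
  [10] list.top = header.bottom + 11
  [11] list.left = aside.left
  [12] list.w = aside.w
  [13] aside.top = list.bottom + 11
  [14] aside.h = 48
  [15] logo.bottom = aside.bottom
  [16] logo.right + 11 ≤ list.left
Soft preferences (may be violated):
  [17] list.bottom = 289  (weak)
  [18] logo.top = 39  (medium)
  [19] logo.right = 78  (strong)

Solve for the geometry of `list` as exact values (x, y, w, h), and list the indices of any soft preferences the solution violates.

1. list.x = 89  [header.left = list.left]
2. list.w = 160  [header.w = list.w]
3. list.y = 77  [list.top = header.bottom + 11]
4. list.h = 212  [aside.top = list.bottom + 11]

list = (x=89, y=77, w=160, h=212)
violated soft preferences: 18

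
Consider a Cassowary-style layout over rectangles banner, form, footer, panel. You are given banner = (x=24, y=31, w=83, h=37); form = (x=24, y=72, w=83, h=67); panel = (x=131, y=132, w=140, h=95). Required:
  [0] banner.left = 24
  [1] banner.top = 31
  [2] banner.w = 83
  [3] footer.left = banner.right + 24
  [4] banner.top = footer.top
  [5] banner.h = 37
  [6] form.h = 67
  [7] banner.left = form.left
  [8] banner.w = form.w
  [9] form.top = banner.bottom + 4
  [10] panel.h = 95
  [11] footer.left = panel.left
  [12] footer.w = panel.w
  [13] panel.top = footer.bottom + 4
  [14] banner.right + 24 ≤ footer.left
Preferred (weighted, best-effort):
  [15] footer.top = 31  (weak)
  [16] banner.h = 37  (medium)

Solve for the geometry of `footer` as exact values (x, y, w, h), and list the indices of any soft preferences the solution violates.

footer = (x=131, y=31, w=140, h=97)
violated soft preferences: none

1. footer.x = 131  [footer.left = banner.right + 24]
2. footer.y = 31  [banner.top = footer.top]
3. footer.w = 140  [footer.w = panel.w]
4. footer.h = 97  [panel.top = footer.bottom + 4]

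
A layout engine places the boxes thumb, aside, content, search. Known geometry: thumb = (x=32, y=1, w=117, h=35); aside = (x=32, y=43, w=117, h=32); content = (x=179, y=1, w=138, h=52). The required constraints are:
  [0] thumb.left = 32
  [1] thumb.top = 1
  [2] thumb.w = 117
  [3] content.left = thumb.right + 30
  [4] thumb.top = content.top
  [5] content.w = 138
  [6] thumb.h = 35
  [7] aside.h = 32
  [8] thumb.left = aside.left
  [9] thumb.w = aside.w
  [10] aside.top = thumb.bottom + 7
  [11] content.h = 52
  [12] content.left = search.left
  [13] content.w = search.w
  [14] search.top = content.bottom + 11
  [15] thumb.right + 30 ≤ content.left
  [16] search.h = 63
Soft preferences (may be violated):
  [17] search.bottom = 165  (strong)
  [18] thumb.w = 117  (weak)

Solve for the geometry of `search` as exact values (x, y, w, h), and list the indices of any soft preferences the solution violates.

1. search.x = 179  [content.left = search.left]
2. search.w = 138  [content.w = search.w]
3. search.y = 64  [search.top = content.bottom + 11]
4. search.h = 63  [search.h = 63]

search = (x=179, y=64, w=138, h=63)
violated soft preferences: 17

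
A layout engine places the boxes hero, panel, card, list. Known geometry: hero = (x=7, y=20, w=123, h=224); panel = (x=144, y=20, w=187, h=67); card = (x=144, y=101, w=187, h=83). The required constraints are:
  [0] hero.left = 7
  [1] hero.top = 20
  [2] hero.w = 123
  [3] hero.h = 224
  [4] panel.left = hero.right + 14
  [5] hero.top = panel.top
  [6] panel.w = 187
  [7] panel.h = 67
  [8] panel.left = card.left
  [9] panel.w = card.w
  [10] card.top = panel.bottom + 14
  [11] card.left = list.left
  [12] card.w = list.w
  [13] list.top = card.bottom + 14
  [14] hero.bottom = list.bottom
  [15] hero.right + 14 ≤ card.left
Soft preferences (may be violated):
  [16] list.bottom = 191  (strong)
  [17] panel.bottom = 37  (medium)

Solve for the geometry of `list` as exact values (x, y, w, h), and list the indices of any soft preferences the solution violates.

list = (x=144, y=198, w=187, h=46)
violated soft preferences: 16, 17

1. list.x = 144  [card.left = list.left]
2. list.w = 187  [card.w = list.w]
3. list.y = 198  [list.top = card.bottom + 14]
4. list.h = 46  [hero.bottom = list.bottom]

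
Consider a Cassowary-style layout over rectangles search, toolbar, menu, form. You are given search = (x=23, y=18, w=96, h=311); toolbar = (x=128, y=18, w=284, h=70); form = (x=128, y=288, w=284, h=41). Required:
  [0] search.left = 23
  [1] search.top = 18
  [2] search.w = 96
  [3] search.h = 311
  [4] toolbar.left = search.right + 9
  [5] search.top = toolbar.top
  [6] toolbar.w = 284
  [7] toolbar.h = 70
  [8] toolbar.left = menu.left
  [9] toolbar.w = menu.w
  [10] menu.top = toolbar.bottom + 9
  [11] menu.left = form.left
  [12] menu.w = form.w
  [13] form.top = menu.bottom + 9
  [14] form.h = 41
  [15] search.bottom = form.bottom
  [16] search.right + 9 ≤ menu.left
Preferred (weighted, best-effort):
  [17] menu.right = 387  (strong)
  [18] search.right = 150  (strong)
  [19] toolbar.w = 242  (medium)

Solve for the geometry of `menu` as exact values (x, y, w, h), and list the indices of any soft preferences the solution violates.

1. menu.x = 128  [toolbar.left = menu.left]
2. menu.w = 284  [toolbar.w = menu.w]
3. menu.y = 97  [menu.top = toolbar.bottom + 9]
4. menu.h = 182  [form.top = menu.bottom + 9]

menu = (x=128, y=97, w=284, h=182)
violated soft preferences: 17, 18, 19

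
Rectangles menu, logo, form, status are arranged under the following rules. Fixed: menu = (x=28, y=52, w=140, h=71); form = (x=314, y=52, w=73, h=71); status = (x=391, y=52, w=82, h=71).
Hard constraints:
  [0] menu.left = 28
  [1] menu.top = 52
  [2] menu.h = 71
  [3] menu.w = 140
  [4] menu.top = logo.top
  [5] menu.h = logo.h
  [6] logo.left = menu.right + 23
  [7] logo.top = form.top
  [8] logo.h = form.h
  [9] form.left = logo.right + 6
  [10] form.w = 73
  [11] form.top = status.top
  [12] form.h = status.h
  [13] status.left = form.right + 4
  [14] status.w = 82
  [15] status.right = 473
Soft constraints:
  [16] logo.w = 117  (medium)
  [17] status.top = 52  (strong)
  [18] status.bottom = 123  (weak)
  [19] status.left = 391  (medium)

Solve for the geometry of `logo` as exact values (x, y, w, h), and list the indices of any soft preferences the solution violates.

1. logo.y = 52  [menu.top = logo.top]
2. logo.h = 71  [menu.h = logo.h]
3. logo.x = 191  [logo.left = menu.right + 23]
4. logo.w = 117  [form.left = logo.right + 6]

logo = (x=191, y=52, w=117, h=71)
violated soft preferences: none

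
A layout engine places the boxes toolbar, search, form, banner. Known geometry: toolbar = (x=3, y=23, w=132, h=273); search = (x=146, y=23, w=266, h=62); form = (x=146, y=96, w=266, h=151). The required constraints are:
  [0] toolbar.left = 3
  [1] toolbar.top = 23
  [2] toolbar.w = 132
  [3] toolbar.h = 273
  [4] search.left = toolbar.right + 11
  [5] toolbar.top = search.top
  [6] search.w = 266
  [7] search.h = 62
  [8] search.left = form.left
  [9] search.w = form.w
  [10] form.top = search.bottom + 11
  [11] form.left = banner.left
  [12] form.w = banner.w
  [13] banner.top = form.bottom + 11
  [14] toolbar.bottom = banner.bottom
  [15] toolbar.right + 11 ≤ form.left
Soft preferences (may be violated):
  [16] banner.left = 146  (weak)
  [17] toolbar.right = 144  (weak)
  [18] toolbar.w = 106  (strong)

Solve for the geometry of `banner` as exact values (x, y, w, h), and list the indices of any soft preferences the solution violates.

1. banner.x = 146  [form.left = banner.left]
2. banner.w = 266  [form.w = banner.w]
3. banner.y = 258  [banner.top = form.bottom + 11]
4. banner.h = 38  [toolbar.bottom = banner.bottom]

banner = (x=146, y=258, w=266, h=38)
violated soft preferences: 17, 18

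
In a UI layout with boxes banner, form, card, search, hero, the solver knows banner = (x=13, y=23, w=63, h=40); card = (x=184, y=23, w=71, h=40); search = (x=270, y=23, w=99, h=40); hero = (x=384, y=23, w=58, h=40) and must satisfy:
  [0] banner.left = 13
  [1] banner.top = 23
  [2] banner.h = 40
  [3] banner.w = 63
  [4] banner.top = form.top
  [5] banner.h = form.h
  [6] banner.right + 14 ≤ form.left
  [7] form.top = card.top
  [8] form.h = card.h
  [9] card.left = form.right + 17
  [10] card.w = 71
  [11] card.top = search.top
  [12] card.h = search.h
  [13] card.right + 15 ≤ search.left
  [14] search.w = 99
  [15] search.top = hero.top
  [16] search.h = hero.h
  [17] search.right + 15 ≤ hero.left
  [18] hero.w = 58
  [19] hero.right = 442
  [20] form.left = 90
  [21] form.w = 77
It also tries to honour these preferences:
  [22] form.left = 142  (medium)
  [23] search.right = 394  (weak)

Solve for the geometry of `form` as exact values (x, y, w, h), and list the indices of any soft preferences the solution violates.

1. form.y = 23  [banner.top = form.top]
2. form.h = 40  [banner.h = form.h]
3. form.x = 90  [form.left = 90]
4. form.w = 77  [form.w = 77]

form = (x=90, y=23, w=77, h=40)
violated soft preferences: 22, 23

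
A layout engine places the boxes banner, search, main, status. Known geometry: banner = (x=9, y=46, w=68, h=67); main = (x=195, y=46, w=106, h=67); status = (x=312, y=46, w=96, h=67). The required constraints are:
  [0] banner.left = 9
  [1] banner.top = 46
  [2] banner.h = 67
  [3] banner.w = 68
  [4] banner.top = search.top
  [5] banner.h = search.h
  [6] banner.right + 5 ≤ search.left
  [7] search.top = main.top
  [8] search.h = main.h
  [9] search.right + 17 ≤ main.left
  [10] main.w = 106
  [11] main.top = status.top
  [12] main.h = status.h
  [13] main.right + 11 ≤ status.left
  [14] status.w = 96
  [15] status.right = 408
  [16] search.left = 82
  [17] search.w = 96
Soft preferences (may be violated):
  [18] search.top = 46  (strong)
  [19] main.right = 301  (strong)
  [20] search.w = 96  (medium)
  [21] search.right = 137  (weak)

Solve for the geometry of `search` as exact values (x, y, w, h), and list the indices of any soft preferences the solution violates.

1. search.y = 46  [banner.top = search.top]
2. search.h = 67  [banner.h = search.h]
3. search.x = 82  [search.left = 82]
4. search.w = 96  [search.w = 96]

search = (x=82, y=46, w=96, h=67)
violated soft preferences: 21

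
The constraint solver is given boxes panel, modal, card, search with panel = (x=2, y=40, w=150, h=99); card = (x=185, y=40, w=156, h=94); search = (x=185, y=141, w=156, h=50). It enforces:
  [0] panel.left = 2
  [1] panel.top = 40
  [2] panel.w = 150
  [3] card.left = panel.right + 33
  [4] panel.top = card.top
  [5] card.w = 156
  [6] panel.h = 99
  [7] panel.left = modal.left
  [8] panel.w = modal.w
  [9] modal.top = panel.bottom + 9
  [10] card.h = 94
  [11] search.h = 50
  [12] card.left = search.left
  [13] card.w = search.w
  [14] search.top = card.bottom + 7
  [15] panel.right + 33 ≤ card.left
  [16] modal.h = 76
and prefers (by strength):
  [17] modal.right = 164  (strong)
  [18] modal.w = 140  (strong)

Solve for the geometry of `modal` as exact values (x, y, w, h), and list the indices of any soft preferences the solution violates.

modal = (x=2, y=148, w=150, h=76)
violated soft preferences: 17, 18

1. modal.x = 2  [panel.left = modal.left]
2. modal.w = 150  [panel.w = modal.w]
3. modal.y = 148  [modal.top = panel.bottom + 9]
4. modal.h = 76  [modal.h = 76]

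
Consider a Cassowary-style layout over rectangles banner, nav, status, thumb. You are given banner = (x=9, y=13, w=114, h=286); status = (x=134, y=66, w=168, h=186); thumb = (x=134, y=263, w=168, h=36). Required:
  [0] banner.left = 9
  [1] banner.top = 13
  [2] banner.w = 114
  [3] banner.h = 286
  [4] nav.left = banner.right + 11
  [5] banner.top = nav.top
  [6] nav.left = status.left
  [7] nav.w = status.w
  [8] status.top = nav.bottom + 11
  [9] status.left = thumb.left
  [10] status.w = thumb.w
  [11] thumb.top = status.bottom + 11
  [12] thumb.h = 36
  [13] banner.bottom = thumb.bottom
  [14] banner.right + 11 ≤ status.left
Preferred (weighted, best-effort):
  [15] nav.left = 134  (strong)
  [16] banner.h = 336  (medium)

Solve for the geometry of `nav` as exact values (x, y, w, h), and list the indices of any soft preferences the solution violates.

1. nav.x = 134  [nav.left = banner.right + 11]
2. nav.y = 13  [banner.top = nav.top]
3. nav.w = 168  [nav.w = status.w]
4. nav.h = 42  [status.top = nav.bottom + 11]

nav = (x=134, y=13, w=168, h=42)
violated soft preferences: 16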